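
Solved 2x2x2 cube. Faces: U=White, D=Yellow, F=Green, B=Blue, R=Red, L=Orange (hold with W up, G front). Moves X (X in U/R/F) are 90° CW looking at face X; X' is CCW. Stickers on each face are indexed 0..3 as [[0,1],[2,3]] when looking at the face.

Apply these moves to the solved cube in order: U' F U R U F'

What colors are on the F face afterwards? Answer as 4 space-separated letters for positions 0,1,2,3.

Answer: R Y W G

Derivation:
After move 1 (U'): U=WWWW F=OOGG R=GGRR B=RRBB L=BBOO
After move 2 (F): F=GOGO U=WWOB R=WGWR D=RGYY L=BYOY
After move 3 (U): U=OWBW F=WGGO R=RRWR B=BYBB L=GOOY
After move 4 (R): R=WRRR U=OGBO F=WGGY D=RBYB B=WYWB
After move 5 (U): U=BOOG F=WRGY R=WYRR B=GOWB L=WGOY
After move 6 (F'): F=RYWG U=BOWR R=BYRR D=GYYB L=WGOO
Query: F face = RYWG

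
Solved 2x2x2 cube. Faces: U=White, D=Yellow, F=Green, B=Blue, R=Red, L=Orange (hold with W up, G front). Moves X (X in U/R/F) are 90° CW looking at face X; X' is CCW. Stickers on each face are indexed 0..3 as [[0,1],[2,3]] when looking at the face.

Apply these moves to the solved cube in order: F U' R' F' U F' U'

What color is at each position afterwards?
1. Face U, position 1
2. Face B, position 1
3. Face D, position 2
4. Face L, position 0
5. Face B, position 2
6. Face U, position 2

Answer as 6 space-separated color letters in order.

Answer: R R Y B R G

Derivation:
After move 1 (F): F=GGGG U=WWOO R=WRWR D=RRYY L=OYOY
After move 2 (U'): U=WOWO F=OYGG R=GGWR B=WRBB L=BBOY
After move 3 (R'): R=GRGW U=WBWW F=OOGO D=RYYG B=YRRB
After move 4 (F'): F=OOOG U=WBGG R=YRRW D=BYYG L=BWOW
After move 5 (U): U=GWGB F=YROG R=YRRW B=BWRB L=OOOW
After move 6 (F'): F=RGYO U=GWYR R=YRBW D=OWYG L=OBOG
After move 7 (U'): U=WRGY F=OBYO R=RGBW B=YRRB L=BWOG
Query 1: U[1] = R
Query 2: B[1] = R
Query 3: D[2] = Y
Query 4: L[0] = B
Query 5: B[2] = R
Query 6: U[2] = G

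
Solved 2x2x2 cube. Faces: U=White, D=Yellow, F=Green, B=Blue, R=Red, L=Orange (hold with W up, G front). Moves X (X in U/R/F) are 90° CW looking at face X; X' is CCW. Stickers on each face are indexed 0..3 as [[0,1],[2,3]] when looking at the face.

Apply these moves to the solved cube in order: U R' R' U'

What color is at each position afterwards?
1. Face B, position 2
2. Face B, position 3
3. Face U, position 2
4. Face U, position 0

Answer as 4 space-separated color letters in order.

After move 1 (U): U=WWWW F=RRGG R=BBRR B=OOBB L=GGOO
After move 2 (R'): R=BRBR U=WBWO F=RWGW D=YRYG B=YOYB
After move 3 (R'): R=RRBB U=WYWY F=RBGO D=YWYW B=GORB
After move 4 (U'): U=YYWW F=GGGO R=RBBB B=RRRB L=GOOO
Query 1: B[2] = R
Query 2: B[3] = B
Query 3: U[2] = W
Query 4: U[0] = Y

Answer: R B W Y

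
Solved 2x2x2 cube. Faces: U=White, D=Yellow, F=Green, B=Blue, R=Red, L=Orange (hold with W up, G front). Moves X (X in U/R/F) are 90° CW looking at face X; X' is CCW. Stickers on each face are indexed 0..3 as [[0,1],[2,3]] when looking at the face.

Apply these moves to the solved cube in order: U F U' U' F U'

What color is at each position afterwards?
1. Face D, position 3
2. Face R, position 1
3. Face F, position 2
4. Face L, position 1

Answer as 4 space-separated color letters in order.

Answer: Y O R R

Derivation:
After move 1 (U): U=WWWW F=RRGG R=BBRR B=OOBB L=GGOO
After move 2 (F): F=GRGR U=WWOG R=WBWR D=RBYY L=GYOY
After move 3 (U'): U=WGWO F=GYGR R=GRWR B=WBBB L=OOOY
After move 4 (U'): U=GOWW F=OOGR R=GYWR B=GRBB L=WBOY
After move 5 (F): F=GORO U=GOYB R=WYWR D=WGYY L=WROB
After move 6 (U'): U=OBGY F=WRRO R=GOWR B=WYBB L=GROB
Query 1: D[3] = Y
Query 2: R[1] = O
Query 3: F[2] = R
Query 4: L[1] = R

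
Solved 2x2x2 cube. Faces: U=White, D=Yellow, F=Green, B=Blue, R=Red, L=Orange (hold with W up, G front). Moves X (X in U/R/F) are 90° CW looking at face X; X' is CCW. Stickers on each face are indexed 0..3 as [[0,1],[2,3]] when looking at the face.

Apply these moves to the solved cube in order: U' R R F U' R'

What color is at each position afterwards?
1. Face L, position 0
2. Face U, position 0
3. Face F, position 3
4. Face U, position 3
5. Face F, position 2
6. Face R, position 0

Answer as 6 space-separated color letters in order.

After move 1 (U'): U=WWWW F=OOGG R=GGRR B=RRBB L=BBOO
After move 2 (R): R=RGRG U=WOWG F=OYGY D=YBYR B=WRWB
After move 3 (R): R=RRGG U=WYWY F=OBGR D=YWYW B=GROB
After move 4 (F): F=GORB U=WYOB R=WRYG D=GRYW L=BYOW
After move 5 (U'): U=YBWO F=BYRB R=GOYG B=WROB L=GROW
After move 6 (R'): R=OGGY U=YOWW F=BBRO D=GYYB B=WRRB
Query 1: L[0] = G
Query 2: U[0] = Y
Query 3: F[3] = O
Query 4: U[3] = W
Query 5: F[2] = R
Query 6: R[0] = O

Answer: G Y O W R O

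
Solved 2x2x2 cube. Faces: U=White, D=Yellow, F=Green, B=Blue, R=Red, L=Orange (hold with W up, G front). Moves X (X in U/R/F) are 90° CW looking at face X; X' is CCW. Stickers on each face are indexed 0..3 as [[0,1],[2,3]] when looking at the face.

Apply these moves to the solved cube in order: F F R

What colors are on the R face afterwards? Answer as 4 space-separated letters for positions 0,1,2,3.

After move 1 (F): F=GGGG U=WWOO R=WRWR D=RRYY L=OYOY
After move 2 (F): F=GGGG U=WWYY R=OROR D=WWYY L=OROR
After move 3 (R): R=OORR U=WGYG F=GWGY D=WBYB B=YBWB
Query: R face = OORR

Answer: O O R R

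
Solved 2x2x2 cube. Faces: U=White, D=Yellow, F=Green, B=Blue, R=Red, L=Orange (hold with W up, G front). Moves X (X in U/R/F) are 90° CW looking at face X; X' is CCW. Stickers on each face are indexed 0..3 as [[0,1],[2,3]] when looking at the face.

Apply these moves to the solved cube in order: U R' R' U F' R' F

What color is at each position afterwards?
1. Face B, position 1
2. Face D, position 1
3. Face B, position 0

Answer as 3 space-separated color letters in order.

Answer: G O W

Derivation:
After move 1 (U): U=WWWW F=RRGG R=BBRR B=OOBB L=GGOO
After move 2 (R'): R=BRBR U=WBWO F=RWGW D=YRYG B=YOYB
After move 3 (R'): R=RRBB U=WYWY F=RBGO D=YWYW B=GORB
After move 4 (U): U=WWYY F=RRGO R=GOBB B=GGRB L=RBOO
After move 5 (F'): F=RORG U=WWGB R=WOYB D=BOYW L=RYOY
After move 6 (R'): R=OBWY U=WRGG F=RWRB D=BOYG B=WGOB
After move 7 (F): F=RRBW U=WRYY R=GBGY D=WOYG L=RBOO
Query 1: B[1] = G
Query 2: D[1] = O
Query 3: B[0] = W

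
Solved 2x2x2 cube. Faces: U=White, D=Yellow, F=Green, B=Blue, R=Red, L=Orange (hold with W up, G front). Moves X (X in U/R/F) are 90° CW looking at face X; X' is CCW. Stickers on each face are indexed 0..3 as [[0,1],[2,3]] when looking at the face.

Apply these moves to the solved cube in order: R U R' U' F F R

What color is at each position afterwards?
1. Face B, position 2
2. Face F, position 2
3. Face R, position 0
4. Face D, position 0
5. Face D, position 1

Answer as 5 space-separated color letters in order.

Answer: O Y O G B

Derivation:
After move 1 (R): R=RRRR U=WGWG F=GYGY D=YBYB B=WBWB
After move 2 (U): U=WWGG F=RRGY R=WBRR B=OOWB L=GYOO
After move 3 (R'): R=BRWR U=WWGO F=RWGG D=YRYY B=BOBB
After move 4 (U'): U=WOWG F=GYGG R=RWWR B=BRBB L=BOOO
After move 5 (F): F=GGGY U=WOOO R=WWGR D=WRYY L=BYOR
After move 6 (F): F=GGYG U=WORY R=OWOR D=GWYY L=BWOR
After move 7 (R): R=OORW U=WGRG F=GWYY D=GBYB B=YROB
Query 1: B[2] = O
Query 2: F[2] = Y
Query 3: R[0] = O
Query 4: D[0] = G
Query 5: D[1] = B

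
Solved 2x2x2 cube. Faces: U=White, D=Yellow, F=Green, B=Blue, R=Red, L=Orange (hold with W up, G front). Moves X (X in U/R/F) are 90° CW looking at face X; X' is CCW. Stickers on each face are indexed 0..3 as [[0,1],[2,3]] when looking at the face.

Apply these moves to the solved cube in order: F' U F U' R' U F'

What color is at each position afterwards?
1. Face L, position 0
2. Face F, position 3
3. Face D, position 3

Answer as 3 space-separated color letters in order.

After move 1 (F'): F=GGGG U=WWRR R=YRYR D=OOYY L=OWOW
After move 2 (U): U=RWRW F=YRGG R=BBYR B=OWBB L=GGOW
After move 3 (F): F=GYGR U=RWWG R=RBWR D=YBYY L=GOOO
After move 4 (U'): U=WGRW F=GOGR R=GYWR B=RBBB L=OWOO
After move 5 (R'): R=YRGW U=WBRR F=GGGW D=YOYR B=YBBB
After move 6 (U): U=RWRB F=YRGW R=YBGW B=OWBB L=GGOO
After move 7 (F'): F=RWYG U=RWYG R=OBYW D=GOYR L=GBOR
Query 1: L[0] = G
Query 2: F[3] = G
Query 3: D[3] = R

Answer: G G R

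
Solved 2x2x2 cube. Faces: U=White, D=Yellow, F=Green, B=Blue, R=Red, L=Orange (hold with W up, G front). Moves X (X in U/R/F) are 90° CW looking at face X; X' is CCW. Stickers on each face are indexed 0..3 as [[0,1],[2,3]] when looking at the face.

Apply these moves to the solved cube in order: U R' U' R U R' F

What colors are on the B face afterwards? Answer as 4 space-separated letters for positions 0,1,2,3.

Answer: B O Y B

Derivation:
After move 1 (U): U=WWWW F=RRGG R=BBRR B=OOBB L=GGOO
After move 2 (R'): R=BRBR U=WBWO F=RWGW D=YRYG B=YOYB
After move 3 (U'): U=BOWW F=GGGW R=RWBR B=BRYB L=YOOO
After move 4 (R): R=BRRW U=BGWW F=GRGG D=YYYB B=WROB
After move 5 (U): U=WBWG F=BRGG R=WRRW B=YOOB L=GROO
After move 6 (R'): R=RWWR U=WOWY F=BBGG D=YRYG B=BOYB
After move 7 (F): F=GBGB U=WOOR R=WWYR D=WRYG L=GYOR
Query: B face = BOYB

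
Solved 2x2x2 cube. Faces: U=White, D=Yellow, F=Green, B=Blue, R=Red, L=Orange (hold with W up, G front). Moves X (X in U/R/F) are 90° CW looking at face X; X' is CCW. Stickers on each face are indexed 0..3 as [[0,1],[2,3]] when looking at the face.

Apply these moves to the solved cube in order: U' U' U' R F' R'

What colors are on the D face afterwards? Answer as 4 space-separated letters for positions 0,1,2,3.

After move 1 (U'): U=WWWW F=OOGG R=GGRR B=RRBB L=BBOO
After move 2 (U'): U=WWWW F=BBGG R=OORR B=GGBB L=RROO
After move 3 (U'): U=WWWW F=RRGG R=BBRR B=OOBB L=GGOO
After move 4 (R): R=RBRB U=WRWG F=RYGY D=YBYO B=WOWB
After move 5 (F'): F=YYRG U=WRRR R=BBYB D=GOYO L=GGOW
After move 6 (R'): R=BBBY U=WWRW F=YRRR D=GYYG B=OOOB
Query: D face = GYYG

Answer: G Y Y G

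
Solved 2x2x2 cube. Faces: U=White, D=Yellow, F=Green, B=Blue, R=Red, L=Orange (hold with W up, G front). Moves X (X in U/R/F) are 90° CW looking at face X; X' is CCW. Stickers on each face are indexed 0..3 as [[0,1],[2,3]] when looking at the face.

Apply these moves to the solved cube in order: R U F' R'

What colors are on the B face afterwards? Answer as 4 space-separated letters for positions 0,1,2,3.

Answer: B O O B

Derivation:
After move 1 (R): R=RRRR U=WGWG F=GYGY D=YBYB B=WBWB
After move 2 (U): U=WWGG F=RRGY R=WBRR B=OOWB L=GYOO
After move 3 (F'): F=RYRG U=WWWR R=BBYR D=YOYB L=GGOG
After move 4 (R'): R=BRBY U=WWWO F=RWRR D=YYYG B=BOOB
Query: B face = BOOB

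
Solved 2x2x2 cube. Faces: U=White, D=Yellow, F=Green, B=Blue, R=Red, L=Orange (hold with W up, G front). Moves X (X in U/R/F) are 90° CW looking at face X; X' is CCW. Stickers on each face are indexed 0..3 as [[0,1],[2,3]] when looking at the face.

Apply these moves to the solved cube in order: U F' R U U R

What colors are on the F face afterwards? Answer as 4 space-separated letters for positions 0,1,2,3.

Answer: R B R O

Derivation:
After move 1 (U): U=WWWW F=RRGG R=BBRR B=OOBB L=GGOO
After move 2 (F'): F=RGRG U=WWBR R=YBYR D=GOYY L=GWOW
After move 3 (R): R=YYRB U=WGBG F=RORY D=GBYO B=ROWB
After move 4 (U): U=BWGG F=YYRY R=RORB B=GWWB L=ROOW
After move 5 (U): U=GBGW F=RORY R=GWRB B=ROWB L=YYOW
After move 6 (R): R=RGBW U=GOGY F=RBRO D=GWYR B=WOBB
Query: F face = RBRO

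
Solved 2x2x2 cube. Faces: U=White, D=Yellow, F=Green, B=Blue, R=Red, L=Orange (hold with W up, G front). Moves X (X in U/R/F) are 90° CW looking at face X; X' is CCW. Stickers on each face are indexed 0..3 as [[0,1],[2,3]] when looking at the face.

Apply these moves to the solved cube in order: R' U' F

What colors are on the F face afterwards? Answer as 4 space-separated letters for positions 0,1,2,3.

After move 1 (R'): R=RRRR U=WBWB F=GWGW D=YGYG B=YBYB
After move 2 (U'): U=BBWW F=OOGW R=GWRR B=RRYB L=YBOO
After move 3 (F): F=GOWO U=BBOB R=WWWR D=RGYG L=YYOG
Query: F face = GOWO

Answer: G O W O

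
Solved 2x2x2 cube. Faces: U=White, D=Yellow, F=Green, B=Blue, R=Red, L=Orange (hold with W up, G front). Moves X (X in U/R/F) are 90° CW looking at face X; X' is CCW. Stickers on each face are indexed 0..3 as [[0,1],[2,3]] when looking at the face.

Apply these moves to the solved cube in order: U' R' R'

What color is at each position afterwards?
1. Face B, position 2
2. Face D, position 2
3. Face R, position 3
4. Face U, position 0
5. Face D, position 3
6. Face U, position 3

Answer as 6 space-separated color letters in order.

Answer: O Y G W W Y

Derivation:
After move 1 (U'): U=WWWW F=OOGG R=GGRR B=RRBB L=BBOO
After move 2 (R'): R=GRGR U=WBWR F=OWGW D=YOYG B=YRYB
After move 3 (R'): R=RRGG U=WYWY F=OBGR D=YWYW B=GROB
Query 1: B[2] = O
Query 2: D[2] = Y
Query 3: R[3] = G
Query 4: U[0] = W
Query 5: D[3] = W
Query 6: U[3] = Y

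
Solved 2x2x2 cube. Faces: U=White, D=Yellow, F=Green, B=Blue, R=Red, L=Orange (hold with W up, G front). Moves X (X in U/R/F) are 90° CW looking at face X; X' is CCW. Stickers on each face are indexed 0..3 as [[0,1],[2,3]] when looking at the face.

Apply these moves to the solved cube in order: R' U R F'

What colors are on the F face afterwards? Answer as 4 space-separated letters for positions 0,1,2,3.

Answer: G G R G

Derivation:
After move 1 (R'): R=RRRR U=WBWB F=GWGW D=YGYG B=YBYB
After move 2 (U): U=WWBB F=RRGW R=YBRR B=OOYB L=GWOO
After move 3 (R): R=RYRB U=WRBW F=RGGG D=YYYO B=BOWB
After move 4 (F'): F=GGRG U=WRRR R=YYYB D=WOYO L=GWOB
Query: F face = GGRG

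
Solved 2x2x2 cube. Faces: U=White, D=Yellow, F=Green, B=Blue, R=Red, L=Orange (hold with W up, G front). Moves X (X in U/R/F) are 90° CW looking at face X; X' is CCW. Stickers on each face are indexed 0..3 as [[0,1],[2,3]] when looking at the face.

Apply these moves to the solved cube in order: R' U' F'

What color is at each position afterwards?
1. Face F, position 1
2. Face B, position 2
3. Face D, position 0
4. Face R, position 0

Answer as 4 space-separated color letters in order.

Answer: W Y B G

Derivation:
After move 1 (R'): R=RRRR U=WBWB F=GWGW D=YGYG B=YBYB
After move 2 (U'): U=BBWW F=OOGW R=GWRR B=RRYB L=YBOO
After move 3 (F'): F=OWOG U=BBGR R=GWYR D=BOYG L=YWOW
Query 1: F[1] = W
Query 2: B[2] = Y
Query 3: D[0] = B
Query 4: R[0] = G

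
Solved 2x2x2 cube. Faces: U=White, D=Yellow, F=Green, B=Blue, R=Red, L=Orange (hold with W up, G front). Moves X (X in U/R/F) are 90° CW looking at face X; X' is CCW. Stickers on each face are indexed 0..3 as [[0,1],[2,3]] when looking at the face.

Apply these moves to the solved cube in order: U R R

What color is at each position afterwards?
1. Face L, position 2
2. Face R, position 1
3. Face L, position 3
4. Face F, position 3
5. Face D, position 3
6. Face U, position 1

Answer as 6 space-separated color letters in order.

After move 1 (U): U=WWWW F=RRGG R=BBRR B=OOBB L=GGOO
After move 2 (R): R=RBRB U=WRWG F=RYGY D=YBYO B=WOWB
After move 3 (R): R=RRBB U=WYWY F=RBGO D=YWYW B=GORB
Query 1: L[2] = O
Query 2: R[1] = R
Query 3: L[3] = O
Query 4: F[3] = O
Query 5: D[3] = W
Query 6: U[1] = Y

Answer: O R O O W Y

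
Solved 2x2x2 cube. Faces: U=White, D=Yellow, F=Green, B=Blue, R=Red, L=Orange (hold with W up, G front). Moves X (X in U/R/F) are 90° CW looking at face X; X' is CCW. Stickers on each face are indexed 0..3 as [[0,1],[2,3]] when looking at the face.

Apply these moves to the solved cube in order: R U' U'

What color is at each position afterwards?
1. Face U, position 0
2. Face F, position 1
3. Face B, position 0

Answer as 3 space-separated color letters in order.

After move 1 (R): R=RRRR U=WGWG F=GYGY D=YBYB B=WBWB
After move 2 (U'): U=GGWW F=OOGY R=GYRR B=RRWB L=WBOO
After move 3 (U'): U=GWGW F=WBGY R=OORR B=GYWB L=RROO
Query 1: U[0] = G
Query 2: F[1] = B
Query 3: B[0] = G

Answer: G B G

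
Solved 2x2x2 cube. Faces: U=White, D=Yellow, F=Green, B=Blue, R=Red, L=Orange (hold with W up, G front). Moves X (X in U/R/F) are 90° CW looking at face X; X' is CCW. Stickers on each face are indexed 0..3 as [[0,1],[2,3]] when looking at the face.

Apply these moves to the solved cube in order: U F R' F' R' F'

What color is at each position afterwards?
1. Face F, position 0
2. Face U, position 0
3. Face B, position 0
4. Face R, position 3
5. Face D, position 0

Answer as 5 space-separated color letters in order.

Answer: B W R R O

Derivation:
After move 1 (U): U=WWWW F=RRGG R=BBRR B=OOBB L=GGOO
After move 2 (F): F=GRGR U=WWOG R=WBWR D=RBYY L=GYOY
After move 3 (R'): R=BRWW U=WBOO F=GWGG D=RRYR B=YOBB
After move 4 (F'): F=WGGG U=WBBW R=RRRW D=YYYR L=GOOO
After move 5 (R'): R=RWRR U=WBBY F=WBGW D=YGYG B=ROYB
After move 6 (F'): F=BWWG U=WBRR R=GWYR D=OOYG L=GYOB
Query 1: F[0] = B
Query 2: U[0] = W
Query 3: B[0] = R
Query 4: R[3] = R
Query 5: D[0] = O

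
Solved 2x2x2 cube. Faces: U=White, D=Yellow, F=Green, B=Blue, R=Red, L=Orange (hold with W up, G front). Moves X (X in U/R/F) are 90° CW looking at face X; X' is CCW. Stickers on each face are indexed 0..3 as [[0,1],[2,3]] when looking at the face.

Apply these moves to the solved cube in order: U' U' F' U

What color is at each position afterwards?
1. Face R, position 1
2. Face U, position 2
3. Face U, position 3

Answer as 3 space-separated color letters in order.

After move 1 (U'): U=WWWW F=OOGG R=GGRR B=RRBB L=BBOO
After move 2 (U'): U=WWWW F=BBGG R=OORR B=GGBB L=RROO
After move 3 (F'): F=BGBG U=WWOR R=YOYR D=ROYY L=RWOW
After move 4 (U): U=OWRW F=YOBG R=GGYR B=RWBB L=BGOW
Query 1: R[1] = G
Query 2: U[2] = R
Query 3: U[3] = W

Answer: G R W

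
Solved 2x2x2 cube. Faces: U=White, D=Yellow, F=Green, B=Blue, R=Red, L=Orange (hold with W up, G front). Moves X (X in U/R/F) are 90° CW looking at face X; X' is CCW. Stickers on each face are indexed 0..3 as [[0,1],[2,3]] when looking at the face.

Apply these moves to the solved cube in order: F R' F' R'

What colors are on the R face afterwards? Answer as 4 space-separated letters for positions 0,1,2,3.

After move 1 (F): F=GGGG U=WWOO R=WRWR D=RRYY L=OYOY
After move 2 (R'): R=RRWW U=WBOB F=GWGO D=RGYG B=YBRB
After move 3 (F'): F=WOGG U=WBRW R=GRRW D=YYYG L=OBOO
After move 4 (R'): R=RWGR U=WRRY F=WBGW D=YOYG B=GBYB
Query: R face = RWGR

Answer: R W G R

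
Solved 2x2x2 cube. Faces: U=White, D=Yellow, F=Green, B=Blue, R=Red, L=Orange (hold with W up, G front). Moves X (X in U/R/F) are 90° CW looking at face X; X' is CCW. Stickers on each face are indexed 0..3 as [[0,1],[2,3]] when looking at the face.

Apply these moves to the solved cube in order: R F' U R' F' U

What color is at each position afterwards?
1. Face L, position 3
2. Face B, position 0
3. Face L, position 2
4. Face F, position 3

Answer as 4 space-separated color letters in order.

After move 1 (R): R=RRRR U=WGWG F=GYGY D=YBYB B=WBWB
After move 2 (F'): F=YYGG U=WGRR R=BRYR D=OOYB L=OGOW
After move 3 (U): U=RWRG F=BRGG R=WBYR B=OGWB L=YYOW
After move 4 (R'): R=BRWY U=RWRO F=BWGG D=ORYG B=BGOB
After move 5 (F'): F=WGBG U=RWBW R=RROY D=YWYG L=YOOR
After move 6 (U): U=BRWW F=RRBG R=BGOY B=YOOB L=WGOR
Query 1: L[3] = R
Query 2: B[0] = Y
Query 3: L[2] = O
Query 4: F[3] = G

Answer: R Y O G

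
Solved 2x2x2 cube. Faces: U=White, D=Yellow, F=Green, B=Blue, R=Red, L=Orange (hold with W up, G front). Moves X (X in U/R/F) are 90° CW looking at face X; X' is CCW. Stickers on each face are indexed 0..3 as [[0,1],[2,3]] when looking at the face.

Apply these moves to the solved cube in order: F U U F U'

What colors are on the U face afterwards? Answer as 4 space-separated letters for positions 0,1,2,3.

After move 1 (F): F=GGGG U=WWOO R=WRWR D=RRYY L=OYOY
After move 2 (U): U=OWOW F=WRGG R=BBWR B=OYBB L=GGOY
After move 3 (U): U=OOWW F=BBGG R=OYWR B=GGBB L=WROY
After move 4 (F): F=GBGB U=OOYR R=WYWR D=WOYY L=WROR
After move 5 (U'): U=OROY F=WRGB R=GBWR B=WYBB L=GGOR
Query: U face = OROY

Answer: O R O Y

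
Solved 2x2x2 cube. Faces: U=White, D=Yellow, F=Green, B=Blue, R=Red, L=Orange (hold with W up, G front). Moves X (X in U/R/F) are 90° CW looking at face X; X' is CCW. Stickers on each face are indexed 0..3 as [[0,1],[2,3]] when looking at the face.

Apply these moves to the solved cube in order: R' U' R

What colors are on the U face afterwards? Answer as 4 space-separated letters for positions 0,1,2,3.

After move 1 (R'): R=RRRR U=WBWB F=GWGW D=YGYG B=YBYB
After move 2 (U'): U=BBWW F=OOGW R=GWRR B=RRYB L=YBOO
After move 3 (R): R=RGRW U=BOWW F=OGGG D=YYYR B=WRBB
Query: U face = BOWW

Answer: B O W W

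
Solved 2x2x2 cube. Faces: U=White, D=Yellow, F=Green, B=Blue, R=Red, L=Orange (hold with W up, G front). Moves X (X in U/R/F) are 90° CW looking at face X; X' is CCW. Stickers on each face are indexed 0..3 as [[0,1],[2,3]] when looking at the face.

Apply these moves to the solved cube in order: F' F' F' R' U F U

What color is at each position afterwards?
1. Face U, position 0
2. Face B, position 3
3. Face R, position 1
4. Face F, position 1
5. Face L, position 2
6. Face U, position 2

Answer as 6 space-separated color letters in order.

Answer: Y B Y B O W

Derivation:
After move 1 (F'): F=GGGG U=WWRR R=YRYR D=OOYY L=OWOW
After move 2 (F'): F=GGGG U=WWYY R=OROR D=WWYY L=OROR
After move 3 (F'): F=GGGG U=WWOO R=WRWR D=RRYY L=OYOY
After move 4 (R'): R=RRWW U=WBOB F=GWGO D=RGYG B=YBRB
After move 5 (U): U=OWBB F=RRGO R=YBWW B=OYRB L=GWOY
After move 6 (F): F=GROR U=OWYW R=BBBW D=WYYG L=GROG
After move 7 (U): U=YOWW F=BBOR R=OYBW B=GRRB L=GROG
Query 1: U[0] = Y
Query 2: B[3] = B
Query 3: R[1] = Y
Query 4: F[1] = B
Query 5: L[2] = O
Query 6: U[2] = W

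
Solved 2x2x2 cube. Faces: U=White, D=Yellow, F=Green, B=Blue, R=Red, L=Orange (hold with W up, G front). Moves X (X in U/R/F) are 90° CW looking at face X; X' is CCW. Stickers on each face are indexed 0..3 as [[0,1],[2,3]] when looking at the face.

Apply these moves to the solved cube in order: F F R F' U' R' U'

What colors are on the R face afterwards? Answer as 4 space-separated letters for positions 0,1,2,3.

After move 1 (F): F=GGGG U=WWOO R=WRWR D=RRYY L=OYOY
After move 2 (F): F=GGGG U=WWYY R=OROR D=WWYY L=OROR
After move 3 (R): R=OORR U=WGYG F=GWGY D=WBYB B=YBWB
After move 4 (F'): F=WYGG U=WGOR R=BOWR D=RRYB L=OGOY
After move 5 (U'): U=GRWO F=OGGG R=WYWR B=BOWB L=YBOY
After move 6 (R'): R=YRWW U=GWWB F=ORGO D=RGYG B=BORB
After move 7 (U'): U=WBGW F=YBGO R=ORWW B=YRRB L=BOOY
Query: R face = ORWW

Answer: O R W W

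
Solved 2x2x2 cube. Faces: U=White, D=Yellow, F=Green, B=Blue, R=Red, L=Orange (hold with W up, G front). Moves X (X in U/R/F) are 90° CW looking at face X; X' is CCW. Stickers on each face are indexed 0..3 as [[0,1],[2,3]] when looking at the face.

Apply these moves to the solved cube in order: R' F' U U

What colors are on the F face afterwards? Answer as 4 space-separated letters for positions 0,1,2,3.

After move 1 (R'): R=RRRR U=WBWB F=GWGW D=YGYG B=YBYB
After move 2 (F'): F=WWGG U=WBRR R=GRYR D=OOYG L=OBOW
After move 3 (U): U=RWRB F=GRGG R=YBYR B=OBYB L=WWOW
After move 4 (U): U=RRBW F=YBGG R=OBYR B=WWYB L=GROW
Query: F face = YBGG

Answer: Y B G G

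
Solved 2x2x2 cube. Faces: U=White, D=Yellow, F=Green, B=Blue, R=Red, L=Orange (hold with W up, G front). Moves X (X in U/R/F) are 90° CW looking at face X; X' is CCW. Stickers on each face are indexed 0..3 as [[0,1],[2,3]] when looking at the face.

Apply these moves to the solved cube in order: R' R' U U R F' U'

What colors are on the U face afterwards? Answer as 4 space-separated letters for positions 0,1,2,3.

After move 1 (R'): R=RRRR U=WBWB F=GWGW D=YGYG B=YBYB
After move 2 (R'): R=RRRR U=WYWY F=GBGB D=YWYW B=GBGB
After move 3 (U): U=WWYY F=RRGB R=GBRR B=OOGB L=GBOO
After move 4 (U): U=YWYW F=GBGB R=OORR B=GBGB L=RROO
After move 5 (R): R=RORO U=YBYB F=GWGW D=YGYG B=WBWB
After move 6 (F'): F=WWGG U=YBRR R=GOYO D=ROYG L=RBOY
After move 7 (U'): U=BRYR F=RBGG R=WWYO B=GOWB L=WBOY
Query: U face = BRYR

Answer: B R Y R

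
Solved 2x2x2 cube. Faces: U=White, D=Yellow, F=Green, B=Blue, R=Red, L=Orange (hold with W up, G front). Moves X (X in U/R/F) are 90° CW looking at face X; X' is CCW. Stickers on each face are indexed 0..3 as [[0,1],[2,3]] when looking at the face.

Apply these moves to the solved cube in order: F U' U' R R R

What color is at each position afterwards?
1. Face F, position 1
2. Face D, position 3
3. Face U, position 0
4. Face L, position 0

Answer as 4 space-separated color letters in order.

Answer: O G O W

Derivation:
After move 1 (F): F=GGGG U=WWOO R=WRWR D=RRYY L=OYOY
After move 2 (U'): U=WOWO F=OYGG R=GGWR B=WRBB L=BBOY
After move 3 (U'): U=OOWW F=BBGG R=OYWR B=GGBB L=WROY
After move 4 (R): R=WORY U=OBWG F=BRGY D=RBYG B=WGOB
After move 5 (R): R=RWYO U=ORWY F=BBGG D=ROYW B=GGBB
After move 6 (R): R=YROW U=OBWG F=BOGW D=RBYG B=YGRB
Query 1: F[1] = O
Query 2: D[3] = G
Query 3: U[0] = O
Query 4: L[0] = W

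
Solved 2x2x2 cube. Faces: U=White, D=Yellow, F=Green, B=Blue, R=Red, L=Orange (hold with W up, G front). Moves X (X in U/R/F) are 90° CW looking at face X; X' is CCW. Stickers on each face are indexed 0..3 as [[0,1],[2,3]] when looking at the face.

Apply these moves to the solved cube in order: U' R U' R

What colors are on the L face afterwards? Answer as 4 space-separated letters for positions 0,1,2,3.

After move 1 (U'): U=WWWW F=OOGG R=GGRR B=RRBB L=BBOO
After move 2 (R): R=RGRG U=WOWG F=OYGY D=YBYR B=WRWB
After move 3 (U'): U=OGWW F=BBGY R=OYRG B=RGWB L=WROO
After move 4 (R): R=ROGY U=OBWY F=BBGR D=YWYR B=WGGB
Query: L face = WROO

Answer: W R O O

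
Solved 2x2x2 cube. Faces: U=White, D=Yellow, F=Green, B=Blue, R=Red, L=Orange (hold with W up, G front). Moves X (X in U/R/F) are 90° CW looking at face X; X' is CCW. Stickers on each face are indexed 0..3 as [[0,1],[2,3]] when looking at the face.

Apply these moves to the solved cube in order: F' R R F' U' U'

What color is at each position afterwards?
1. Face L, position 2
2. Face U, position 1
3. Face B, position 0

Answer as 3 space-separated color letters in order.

After move 1 (F'): F=GGGG U=WWRR R=YRYR D=OOYY L=OWOW
After move 2 (R): R=YYRR U=WGRG F=GOGY D=OBYB B=RBWB
After move 3 (R): R=RYRY U=WORY F=GBGB D=OWYR B=GBGB
After move 4 (F'): F=BBGG U=WORR R=WYOY D=WWYR L=OYOR
After move 5 (U'): U=ORWR F=OYGG R=BBOY B=WYGB L=GBOR
After move 6 (U'): U=RROW F=GBGG R=OYOY B=BBGB L=WYOR
Query 1: L[2] = O
Query 2: U[1] = R
Query 3: B[0] = B

Answer: O R B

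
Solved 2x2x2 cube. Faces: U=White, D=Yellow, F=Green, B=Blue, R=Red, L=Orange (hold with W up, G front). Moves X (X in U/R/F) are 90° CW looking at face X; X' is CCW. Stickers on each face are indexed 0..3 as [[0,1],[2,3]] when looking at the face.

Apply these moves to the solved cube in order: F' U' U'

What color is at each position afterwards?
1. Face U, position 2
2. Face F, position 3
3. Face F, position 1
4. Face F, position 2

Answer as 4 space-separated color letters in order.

After move 1 (F'): F=GGGG U=WWRR R=YRYR D=OOYY L=OWOW
After move 2 (U'): U=WRWR F=OWGG R=GGYR B=YRBB L=BBOW
After move 3 (U'): U=RRWW F=BBGG R=OWYR B=GGBB L=YROW
Query 1: U[2] = W
Query 2: F[3] = G
Query 3: F[1] = B
Query 4: F[2] = G

Answer: W G B G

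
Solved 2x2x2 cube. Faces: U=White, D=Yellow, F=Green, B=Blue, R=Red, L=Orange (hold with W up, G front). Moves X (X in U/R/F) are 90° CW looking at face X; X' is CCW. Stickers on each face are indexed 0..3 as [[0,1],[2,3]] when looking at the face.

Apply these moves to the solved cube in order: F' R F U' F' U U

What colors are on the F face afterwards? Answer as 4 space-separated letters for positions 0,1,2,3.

After move 1 (F'): F=GGGG U=WWRR R=YRYR D=OOYY L=OWOW
After move 2 (R): R=YYRR U=WGRG F=GOGY D=OBYB B=RBWB
After move 3 (F): F=GGYO U=WGWW R=RYGR D=RYYB L=OOOB
After move 4 (U'): U=GWWW F=OOYO R=GGGR B=RYWB L=RBOB
After move 5 (F'): F=OOOY U=GWGG R=YGRR D=BBYB L=RWOW
After move 6 (U): U=GGGW F=YGOY R=RYRR B=RWWB L=OOOW
After move 7 (U): U=GGWG F=RYOY R=RWRR B=OOWB L=YGOW
Query: F face = RYOY

Answer: R Y O Y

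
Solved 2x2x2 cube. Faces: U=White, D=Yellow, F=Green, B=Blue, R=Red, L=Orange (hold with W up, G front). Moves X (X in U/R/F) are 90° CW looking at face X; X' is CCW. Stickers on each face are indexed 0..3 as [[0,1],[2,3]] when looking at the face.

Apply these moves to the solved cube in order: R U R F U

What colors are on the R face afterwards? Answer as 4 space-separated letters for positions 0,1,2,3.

After move 1 (R): R=RRRR U=WGWG F=GYGY D=YBYB B=WBWB
After move 2 (U): U=WWGG F=RRGY R=WBRR B=OOWB L=GYOO
After move 3 (R): R=RWRB U=WRGY F=RBGB D=YWYO B=GOWB
After move 4 (F): F=GRBB U=WROY R=GWYB D=RRYO L=GYOW
After move 5 (U): U=OWYR F=GWBB R=GOYB B=GYWB L=GROW
Query: R face = GOYB

Answer: G O Y B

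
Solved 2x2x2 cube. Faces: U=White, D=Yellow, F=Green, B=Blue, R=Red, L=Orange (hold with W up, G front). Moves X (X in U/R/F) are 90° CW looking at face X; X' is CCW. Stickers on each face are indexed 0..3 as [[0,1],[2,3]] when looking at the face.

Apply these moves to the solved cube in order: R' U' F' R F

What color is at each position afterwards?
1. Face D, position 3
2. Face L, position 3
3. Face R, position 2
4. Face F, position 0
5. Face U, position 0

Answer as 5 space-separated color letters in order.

After move 1 (R'): R=RRRR U=WBWB F=GWGW D=YGYG B=YBYB
After move 2 (U'): U=BBWW F=OOGW R=GWRR B=RRYB L=YBOO
After move 3 (F'): F=OWOG U=BBGR R=GWYR D=BOYG L=YWOW
After move 4 (R): R=YGRW U=BWGG F=OOOG D=BYYR B=RRBB
After move 5 (F): F=OOGO U=BWWW R=GGGW D=RYYR L=YBOY
Query 1: D[3] = R
Query 2: L[3] = Y
Query 3: R[2] = G
Query 4: F[0] = O
Query 5: U[0] = B

Answer: R Y G O B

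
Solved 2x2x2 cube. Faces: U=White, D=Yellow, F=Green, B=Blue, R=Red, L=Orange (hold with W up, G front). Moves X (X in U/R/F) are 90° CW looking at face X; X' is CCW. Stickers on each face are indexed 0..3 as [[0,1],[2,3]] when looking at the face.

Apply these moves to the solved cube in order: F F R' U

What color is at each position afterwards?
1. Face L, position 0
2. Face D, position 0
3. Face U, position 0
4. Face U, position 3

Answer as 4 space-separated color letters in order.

After move 1 (F): F=GGGG U=WWOO R=WRWR D=RRYY L=OYOY
After move 2 (F): F=GGGG U=WWYY R=OROR D=WWYY L=OROR
After move 3 (R'): R=RROO U=WBYB F=GWGY D=WGYG B=YBWB
After move 4 (U): U=YWBB F=RRGY R=YBOO B=ORWB L=GWOR
Query 1: L[0] = G
Query 2: D[0] = W
Query 3: U[0] = Y
Query 4: U[3] = B

Answer: G W Y B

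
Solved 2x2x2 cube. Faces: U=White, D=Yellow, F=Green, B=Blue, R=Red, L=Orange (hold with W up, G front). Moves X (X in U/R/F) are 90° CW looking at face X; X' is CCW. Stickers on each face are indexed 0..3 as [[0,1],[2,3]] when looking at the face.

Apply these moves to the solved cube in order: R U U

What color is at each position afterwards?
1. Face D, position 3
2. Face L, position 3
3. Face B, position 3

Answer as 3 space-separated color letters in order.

Answer: B O B

Derivation:
After move 1 (R): R=RRRR U=WGWG F=GYGY D=YBYB B=WBWB
After move 2 (U): U=WWGG F=RRGY R=WBRR B=OOWB L=GYOO
After move 3 (U): U=GWGW F=WBGY R=OORR B=GYWB L=RROO
Query 1: D[3] = B
Query 2: L[3] = O
Query 3: B[3] = B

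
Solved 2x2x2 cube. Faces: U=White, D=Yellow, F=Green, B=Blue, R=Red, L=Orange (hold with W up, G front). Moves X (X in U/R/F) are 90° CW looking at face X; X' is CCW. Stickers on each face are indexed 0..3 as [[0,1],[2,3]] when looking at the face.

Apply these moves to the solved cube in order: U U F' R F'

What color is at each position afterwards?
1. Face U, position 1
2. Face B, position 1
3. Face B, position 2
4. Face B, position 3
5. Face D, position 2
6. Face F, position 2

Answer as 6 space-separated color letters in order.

After move 1 (U): U=WWWW F=RRGG R=BBRR B=OOBB L=GGOO
After move 2 (U): U=WWWW F=BBGG R=OORR B=GGBB L=RROO
After move 3 (F'): F=BGBG U=WWOR R=YOYR D=ROYY L=RWOW
After move 4 (R): R=YYRO U=WGOG F=BOBY D=RBYG B=RGWB
After move 5 (F'): F=OYBB U=WGYR R=BYRO D=WWYG L=RGOO
Query 1: U[1] = G
Query 2: B[1] = G
Query 3: B[2] = W
Query 4: B[3] = B
Query 5: D[2] = Y
Query 6: F[2] = B

Answer: G G W B Y B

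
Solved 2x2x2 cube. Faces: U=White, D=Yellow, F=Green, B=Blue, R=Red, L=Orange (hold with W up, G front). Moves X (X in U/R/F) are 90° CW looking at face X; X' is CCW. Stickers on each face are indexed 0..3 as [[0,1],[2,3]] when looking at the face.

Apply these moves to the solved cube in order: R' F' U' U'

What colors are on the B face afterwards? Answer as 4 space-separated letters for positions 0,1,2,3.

Answer: W W Y B

Derivation:
After move 1 (R'): R=RRRR U=WBWB F=GWGW D=YGYG B=YBYB
After move 2 (F'): F=WWGG U=WBRR R=GRYR D=OOYG L=OBOW
After move 3 (U'): U=BRWR F=OBGG R=WWYR B=GRYB L=YBOW
After move 4 (U'): U=RRBW F=YBGG R=OBYR B=WWYB L=GROW
Query: B face = WWYB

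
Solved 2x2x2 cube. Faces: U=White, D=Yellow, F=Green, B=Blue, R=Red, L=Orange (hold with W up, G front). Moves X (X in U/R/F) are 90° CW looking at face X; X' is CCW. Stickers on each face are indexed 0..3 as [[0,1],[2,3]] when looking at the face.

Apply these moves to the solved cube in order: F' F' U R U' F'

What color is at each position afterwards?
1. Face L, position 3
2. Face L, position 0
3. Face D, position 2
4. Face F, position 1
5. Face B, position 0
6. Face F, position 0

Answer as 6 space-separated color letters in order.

Answer: Y W Y Y O G

Derivation:
After move 1 (F'): F=GGGG U=WWRR R=YRYR D=OOYY L=OWOW
After move 2 (F'): F=GGGG U=WWYY R=OROR D=WWYY L=OROR
After move 3 (U): U=YWYW F=ORGG R=BBOR B=ORBB L=GGOR
After move 4 (R): R=OBRB U=YRYG F=OWGY D=WBYO B=WRWB
After move 5 (U'): U=RGYY F=GGGY R=OWRB B=OBWB L=WROR
After move 6 (F'): F=GYGG U=RGOR R=BWWB D=RRYO L=WYOY
Query 1: L[3] = Y
Query 2: L[0] = W
Query 3: D[2] = Y
Query 4: F[1] = Y
Query 5: B[0] = O
Query 6: F[0] = G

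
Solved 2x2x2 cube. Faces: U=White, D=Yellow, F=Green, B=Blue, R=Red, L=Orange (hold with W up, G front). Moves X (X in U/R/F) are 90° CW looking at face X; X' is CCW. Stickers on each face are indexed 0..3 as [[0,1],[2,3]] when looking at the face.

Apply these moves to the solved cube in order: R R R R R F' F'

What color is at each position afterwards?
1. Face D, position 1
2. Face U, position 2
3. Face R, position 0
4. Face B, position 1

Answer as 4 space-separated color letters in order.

Answer: W B O B

Derivation:
After move 1 (R): R=RRRR U=WGWG F=GYGY D=YBYB B=WBWB
After move 2 (R): R=RRRR U=WYWY F=GBGB D=YWYW B=GBGB
After move 3 (R): R=RRRR U=WBWB F=GWGW D=YGYG B=YBYB
After move 4 (R): R=RRRR U=WWWW F=GGGG D=YYYY B=BBBB
After move 5 (R): R=RRRR U=WGWG F=GYGY D=YBYB B=WBWB
After move 6 (F'): F=YYGG U=WGRR R=BRYR D=OOYB L=OGOW
After move 7 (F'): F=YGYG U=WGBY R=OROR D=GWYB L=OROR
Query 1: D[1] = W
Query 2: U[2] = B
Query 3: R[0] = O
Query 4: B[1] = B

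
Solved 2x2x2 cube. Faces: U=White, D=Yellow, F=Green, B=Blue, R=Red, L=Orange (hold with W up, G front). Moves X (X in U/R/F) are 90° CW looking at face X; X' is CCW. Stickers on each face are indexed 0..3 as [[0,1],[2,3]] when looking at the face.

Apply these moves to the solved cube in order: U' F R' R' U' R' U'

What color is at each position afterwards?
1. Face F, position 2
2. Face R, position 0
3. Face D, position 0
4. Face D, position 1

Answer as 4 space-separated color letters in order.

Answer: G B R Y

Derivation:
After move 1 (U'): U=WWWW F=OOGG R=GGRR B=RRBB L=BBOO
After move 2 (F): F=GOGO U=WWOB R=WGWR D=RGYY L=BYOY
After move 3 (R'): R=GRWW U=WBOR F=GWGB D=ROYO B=YRGB
After move 4 (R'): R=RWGW U=WGOY F=GBGR D=RWYB B=OROB
After move 5 (U'): U=GYWO F=BYGR R=GBGW B=RWOB L=OROY
After move 6 (R'): R=BWGG U=GOWR F=BYGO D=RYYR B=BWWB
After move 7 (U'): U=ORGW F=ORGO R=BYGG B=BWWB L=BWOY
Query 1: F[2] = G
Query 2: R[0] = B
Query 3: D[0] = R
Query 4: D[1] = Y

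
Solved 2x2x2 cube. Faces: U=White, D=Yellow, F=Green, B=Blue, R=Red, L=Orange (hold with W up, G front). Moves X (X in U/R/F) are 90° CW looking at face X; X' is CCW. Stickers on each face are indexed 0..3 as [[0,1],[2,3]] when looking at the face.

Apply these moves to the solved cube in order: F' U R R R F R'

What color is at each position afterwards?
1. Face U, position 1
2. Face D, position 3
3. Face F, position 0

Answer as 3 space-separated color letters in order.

After move 1 (F'): F=GGGG U=WWRR R=YRYR D=OOYY L=OWOW
After move 2 (U): U=RWRW F=YRGG R=BBYR B=OWBB L=GGOW
After move 3 (R): R=YBRB U=RRRG F=YOGY D=OBYO B=WWWB
After move 4 (R): R=RYBB U=RORY F=YBGO D=OWYW B=GWRB
After move 5 (R): R=BRBY U=RBRO F=YWGW D=ORYG B=YWOB
After move 6 (F): F=GYWW U=RBWG R=RROY D=BBYG L=GOOR
After move 7 (R'): R=RYRO U=ROWY F=GBWG D=BYYW B=GWBB
Query 1: U[1] = O
Query 2: D[3] = W
Query 3: F[0] = G

Answer: O W G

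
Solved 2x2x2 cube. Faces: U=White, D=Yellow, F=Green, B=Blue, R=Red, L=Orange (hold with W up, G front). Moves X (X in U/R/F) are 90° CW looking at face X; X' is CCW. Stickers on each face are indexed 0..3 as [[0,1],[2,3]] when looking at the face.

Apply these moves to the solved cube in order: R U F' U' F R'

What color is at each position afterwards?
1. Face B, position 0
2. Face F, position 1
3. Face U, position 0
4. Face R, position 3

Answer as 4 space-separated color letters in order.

Answer: B R W W

Derivation:
After move 1 (R): R=RRRR U=WGWG F=GYGY D=YBYB B=WBWB
After move 2 (U): U=WWGG F=RRGY R=WBRR B=OOWB L=GYOO
After move 3 (F'): F=RYRG U=WWWR R=BBYR D=YOYB L=GGOG
After move 4 (U'): U=WRWW F=GGRG R=RYYR B=BBWB L=OOOG
After move 5 (F): F=RGGG U=WRGO R=WYWR D=YRYB L=OYOO
After move 6 (R'): R=YRWW U=WWGB F=RRGO D=YGYG B=BBRB
Query 1: B[0] = B
Query 2: F[1] = R
Query 3: U[0] = W
Query 4: R[3] = W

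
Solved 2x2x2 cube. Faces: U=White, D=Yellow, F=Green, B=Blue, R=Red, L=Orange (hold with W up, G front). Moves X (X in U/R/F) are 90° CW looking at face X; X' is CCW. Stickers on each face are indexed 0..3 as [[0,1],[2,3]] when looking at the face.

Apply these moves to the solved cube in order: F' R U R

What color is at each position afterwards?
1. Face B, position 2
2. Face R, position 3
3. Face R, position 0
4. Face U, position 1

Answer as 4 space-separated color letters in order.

Answer: W B R Y

Derivation:
After move 1 (F'): F=GGGG U=WWRR R=YRYR D=OOYY L=OWOW
After move 2 (R): R=YYRR U=WGRG F=GOGY D=OBYB B=RBWB
After move 3 (U): U=RWGG F=YYGY R=RBRR B=OWWB L=GOOW
After move 4 (R): R=RRRB U=RYGY F=YBGB D=OWYO B=GWWB
Query 1: B[2] = W
Query 2: R[3] = B
Query 3: R[0] = R
Query 4: U[1] = Y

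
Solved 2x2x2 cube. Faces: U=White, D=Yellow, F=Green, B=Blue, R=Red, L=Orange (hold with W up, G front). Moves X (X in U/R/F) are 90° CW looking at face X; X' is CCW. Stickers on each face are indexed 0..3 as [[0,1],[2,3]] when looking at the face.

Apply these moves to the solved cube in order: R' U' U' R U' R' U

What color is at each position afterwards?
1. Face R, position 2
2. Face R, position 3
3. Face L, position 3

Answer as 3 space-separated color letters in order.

Answer: Y R O

Derivation:
After move 1 (R'): R=RRRR U=WBWB F=GWGW D=YGYG B=YBYB
After move 2 (U'): U=BBWW F=OOGW R=GWRR B=RRYB L=YBOO
After move 3 (U'): U=BWBW F=YBGW R=OORR B=GWYB L=RROO
After move 4 (R): R=RORO U=BBBW F=YGGG D=YYYG B=WWWB
After move 5 (U'): U=BWBB F=RRGG R=YGRO B=ROWB L=WWOO
After move 6 (R'): R=GOYR U=BWBR F=RWGB D=YRYG B=GOYB
After move 7 (U): U=BBRW F=GOGB R=GOYR B=WWYB L=RWOO
Query 1: R[2] = Y
Query 2: R[3] = R
Query 3: L[3] = O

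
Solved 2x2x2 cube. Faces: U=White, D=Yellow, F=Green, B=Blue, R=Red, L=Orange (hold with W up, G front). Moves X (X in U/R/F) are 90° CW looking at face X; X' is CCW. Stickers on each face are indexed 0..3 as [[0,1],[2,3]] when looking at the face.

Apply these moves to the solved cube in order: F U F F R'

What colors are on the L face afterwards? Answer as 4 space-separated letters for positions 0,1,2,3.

After move 1 (F): F=GGGG U=WWOO R=WRWR D=RRYY L=OYOY
After move 2 (U): U=OWOW F=WRGG R=BBWR B=OYBB L=GGOY
After move 3 (F): F=GWGR U=OWYG R=OBWR D=WBYY L=GROR
After move 4 (F): F=GGRW U=OWRR R=YBGR D=WOYY L=GWOB
After move 5 (R'): R=BRYG U=OBRO F=GWRR D=WGYW B=YYOB
Query: L face = GWOB

Answer: G W O B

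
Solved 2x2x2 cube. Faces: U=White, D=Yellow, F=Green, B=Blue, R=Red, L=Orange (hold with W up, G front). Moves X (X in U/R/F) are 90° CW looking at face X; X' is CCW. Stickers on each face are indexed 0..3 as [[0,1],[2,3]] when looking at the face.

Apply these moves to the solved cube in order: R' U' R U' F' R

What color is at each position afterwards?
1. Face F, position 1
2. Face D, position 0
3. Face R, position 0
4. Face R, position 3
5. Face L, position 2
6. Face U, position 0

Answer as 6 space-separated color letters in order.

After move 1 (R'): R=RRRR U=WBWB F=GWGW D=YGYG B=YBYB
After move 2 (U'): U=BBWW F=OOGW R=GWRR B=RRYB L=YBOO
After move 3 (R): R=RGRW U=BOWW F=OGGG D=YYYR B=WRBB
After move 4 (U'): U=OWBW F=YBGG R=OGRW B=RGBB L=WROO
After move 5 (F'): F=BGYG U=OWOR R=YGYW D=ROYR L=WWOB
After move 6 (R): R=YYWG U=OGOG F=BOYR D=RBYR B=RGWB
Query 1: F[1] = O
Query 2: D[0] = R
Query 3: R[0] = Y
Query 4: R[3] = G
Query 5: L[2] = O
Query 6: U[0] = O

Answer: O R Y G O O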